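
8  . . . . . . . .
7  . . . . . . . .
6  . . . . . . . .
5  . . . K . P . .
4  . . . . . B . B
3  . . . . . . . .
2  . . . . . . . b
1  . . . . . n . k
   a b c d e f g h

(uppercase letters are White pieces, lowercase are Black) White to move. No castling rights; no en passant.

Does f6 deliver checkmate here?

After f6: black king on h1; in check: no.
Black is not in check, so this cannot be checkmate.

no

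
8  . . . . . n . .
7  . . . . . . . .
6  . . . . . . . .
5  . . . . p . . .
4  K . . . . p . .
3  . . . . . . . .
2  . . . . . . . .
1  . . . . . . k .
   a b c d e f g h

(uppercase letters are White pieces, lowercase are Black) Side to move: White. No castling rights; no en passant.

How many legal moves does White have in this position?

5

White to move; king on a4.
In check: no.
Legal moves: Kb5, Ka5, Kb4, Kb3, Ka3.
Count: 5.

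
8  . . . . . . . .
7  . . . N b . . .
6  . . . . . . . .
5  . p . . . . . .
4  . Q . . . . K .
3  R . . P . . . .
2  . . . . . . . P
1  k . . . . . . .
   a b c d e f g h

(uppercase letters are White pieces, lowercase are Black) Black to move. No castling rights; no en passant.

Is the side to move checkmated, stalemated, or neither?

Black to move; black king on a1.
In check: yes, from the white rook on a3.
King squares — b1: attacked by Qb4; a2: attacked by Ra3; b2: attacked by Qb4.
Legal moves for Black: none.
In check with no legal moves → checkmate.

checkmate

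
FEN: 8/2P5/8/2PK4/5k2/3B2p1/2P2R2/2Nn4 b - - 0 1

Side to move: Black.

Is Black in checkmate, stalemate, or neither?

Black to move; black king on f4.
In check: yes, from the white rook on f2.
Legal moves for Black: Kg5, Kg4, Ke3, Nxf2, gxf2.
Black is in check but has 5 legal moves → neither.

neither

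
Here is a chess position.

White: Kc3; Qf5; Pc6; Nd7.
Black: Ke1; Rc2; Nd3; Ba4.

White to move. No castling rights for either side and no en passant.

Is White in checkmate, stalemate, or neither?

White to move; white king on c3.
In check: yes, from the black rook on c2.
King squares — b2: attacked by Rc2; c2: attacked by Ba4; d2: attacked by Ke1; b3: attacked by Ba4; d3: available; b4: attacked by Nd3; c4: attacked by Rc2; d4: available.
Legal moves for White: Kd4, Kxd3.
White is in check but has 2 legal moves → neither.

neither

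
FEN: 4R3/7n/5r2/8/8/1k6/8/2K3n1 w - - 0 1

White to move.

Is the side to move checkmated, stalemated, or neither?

neither

White to move; white king on c1.
In check: no.
Legal moves for White: Rh8, Rg8, Rf8, Rd8, Rc8, Rb8+, Ra8, Re7, Re6, Re5, Re4, Re3+, Re2, Re1, Kd2, Kd1, Kb1.
White has 17 legal moves and is not in check → neither.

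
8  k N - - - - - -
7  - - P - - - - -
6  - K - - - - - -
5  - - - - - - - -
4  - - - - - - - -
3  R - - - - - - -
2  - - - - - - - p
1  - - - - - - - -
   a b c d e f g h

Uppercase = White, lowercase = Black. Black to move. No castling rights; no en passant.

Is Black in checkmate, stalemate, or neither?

checkmate

Black to move; black king on a8.
In check: yes, from the white rook on a3.
King squares — a7: attacked by Ra3; b7: attacked by Kb6; b8: attacked by Pc7.
Legal moves for Black: none.
In check with no legal moves → checkmate.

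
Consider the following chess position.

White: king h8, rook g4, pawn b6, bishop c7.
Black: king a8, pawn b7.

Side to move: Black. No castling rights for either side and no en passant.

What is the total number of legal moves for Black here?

0

Black to move; king on a8.
In check: no.
Legal moves: none.
Count: 0.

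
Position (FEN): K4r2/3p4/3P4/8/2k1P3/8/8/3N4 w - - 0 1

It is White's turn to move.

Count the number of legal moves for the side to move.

White to move; king on a8.
In check: yes, from the black rook on f8.
Legal moves: Kb7, Ka7.
Count: 2.

2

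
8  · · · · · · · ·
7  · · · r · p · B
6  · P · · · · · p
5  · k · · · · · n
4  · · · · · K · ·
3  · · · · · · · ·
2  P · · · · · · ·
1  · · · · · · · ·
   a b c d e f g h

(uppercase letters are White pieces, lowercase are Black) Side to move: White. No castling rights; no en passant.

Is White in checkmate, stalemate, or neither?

neither

White to move; white king on f4.
In check: yes, from the black knight on h5.
King squares — e3: available; f3: available; g3: attacked by Nh5; e4: available; g4: available; e5: available; f5: available; g5: attacked by Ph6.
Legal moves for White: Kf5, Ke5, Kg4, Ke4, Kf3, Ke3.
White is in check but has 6 legal moves → neither.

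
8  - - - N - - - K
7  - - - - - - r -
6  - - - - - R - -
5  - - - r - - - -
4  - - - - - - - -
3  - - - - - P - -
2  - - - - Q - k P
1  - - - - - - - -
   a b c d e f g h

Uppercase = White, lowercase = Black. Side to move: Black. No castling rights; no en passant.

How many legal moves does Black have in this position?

3

Black to move; king on g2.
In check: yes, from the white queen on e2.
Legal moves: Kh3, Kh1, Kg1.
Count: 3.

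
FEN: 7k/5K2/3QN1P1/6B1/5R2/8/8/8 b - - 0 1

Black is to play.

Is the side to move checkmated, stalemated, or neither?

stalemate

Black to move; black king on h8.
In check: no.
King squares — g7: attacked by Ne6; h7: attacked by Pg6; g8: attacked by Kf7.
Legal moves for Black: none.
Not in check and no legal moves → stalemate.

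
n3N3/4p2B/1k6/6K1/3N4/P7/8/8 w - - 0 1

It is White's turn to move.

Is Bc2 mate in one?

no

After Bc2: black king on b6; in check: no.
Black is not in check, so this cannot be checkmate.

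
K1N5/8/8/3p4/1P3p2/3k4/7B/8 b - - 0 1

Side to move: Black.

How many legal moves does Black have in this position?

Black to move; king on d3.
In check: no.
Legal moves: Ke4, Kd4, Kc4, Ke3, Kc3, Ke2, Kd2, Kc2, d4, f3.
Count: 10.

10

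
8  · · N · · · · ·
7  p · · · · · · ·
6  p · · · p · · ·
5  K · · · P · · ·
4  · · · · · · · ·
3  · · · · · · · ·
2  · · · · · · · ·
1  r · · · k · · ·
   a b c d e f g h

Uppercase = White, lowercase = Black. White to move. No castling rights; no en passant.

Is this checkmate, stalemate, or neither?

neither

White to move; white king on a5.
In check: yes, from the black rook on a1.
Legal moves for White: Kb4.
White is in check but has 1 legal move → neither.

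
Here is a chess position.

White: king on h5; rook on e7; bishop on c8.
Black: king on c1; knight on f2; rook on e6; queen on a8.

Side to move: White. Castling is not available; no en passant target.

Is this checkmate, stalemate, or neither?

neither

White to move; white king on h5.
In check: no.
Legal moves for White: Bd7, Bb7, Bxe6, Ba6, Re8, Rh7, Rg7, Rf7, Rd7, Rc7+, Rb7, Ra7, Rxe6, Kg5, Kh4.
White has 15 legal moves and is not in check → neither.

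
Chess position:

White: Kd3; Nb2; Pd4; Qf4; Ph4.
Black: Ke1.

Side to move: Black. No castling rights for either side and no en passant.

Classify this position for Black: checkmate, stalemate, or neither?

stalemate

Black to move; black king on e1.
In check: no.
King squares — d1: attacked by Nb2; f1: attacked by Qf4; d2: attacked by Kd3; e2: attacked by Kd3; f2: attacked by Qf4.
Legal moves for Black: none.
Not in check and no legal moves → stalemate.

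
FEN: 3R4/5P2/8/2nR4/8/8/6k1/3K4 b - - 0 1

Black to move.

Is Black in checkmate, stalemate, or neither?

neither

Black to move; black king on g2.
In check: no.
Legal moves for Black: Nd7, Nb7, Ne6, Na6, Ne4, Na4, Nd3, Nb3, Kh3, Kg3, Kf3, Kh2, Kf2, Kh1, Kg1, Kf1.
Black has 16 legal moves and is not in check → neither.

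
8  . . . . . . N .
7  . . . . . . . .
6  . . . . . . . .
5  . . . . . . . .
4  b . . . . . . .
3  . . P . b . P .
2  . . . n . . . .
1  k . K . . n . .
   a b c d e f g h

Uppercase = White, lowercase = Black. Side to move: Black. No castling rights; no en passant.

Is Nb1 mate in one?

After Nb1: white king on c1; in check: yes, from the black bishop on e3.
King squares — b1: attacked by Ka1; d1: attacked by Ba4; b2: attacked by Ka1; c2: attacked by Ba4; d2: attacked by Nb1.
White has no legal moves → checkmate.

yes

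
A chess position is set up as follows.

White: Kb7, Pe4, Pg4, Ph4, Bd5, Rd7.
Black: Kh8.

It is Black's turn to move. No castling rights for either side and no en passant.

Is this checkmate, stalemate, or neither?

stalemate

Black to move; black king on h8.
In check: no.
King squares — g7: attacked by Rd7; h7: attacked by Rd7; g8: attacked by Bd5.
Legal moves for Black: none.
Not in check and no legal moves → stalemate.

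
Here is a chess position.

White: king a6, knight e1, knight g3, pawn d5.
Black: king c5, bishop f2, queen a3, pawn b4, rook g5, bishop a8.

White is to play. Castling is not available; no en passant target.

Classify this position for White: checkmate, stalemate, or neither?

checkmate

White to move; white king on a6.
In check: yes, from the black queen on a3.
King squares — a5: attacked by Qa3; b5: attacked by Kc5; b6: attacked by Kc5; a7: attacked by Qa3; b7: attacked by Ba8.
Legal moves for White: none.
In check with no legal moves → checkmate.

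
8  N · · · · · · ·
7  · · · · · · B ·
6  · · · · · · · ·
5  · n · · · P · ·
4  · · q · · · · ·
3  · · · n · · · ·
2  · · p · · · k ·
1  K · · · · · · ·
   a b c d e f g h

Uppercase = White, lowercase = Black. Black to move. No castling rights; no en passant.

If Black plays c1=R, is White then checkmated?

After c1=R: white king on a1; in check: yes, from the black rook on c1.
King squares — b1: attacked by Rc1; a2: attacked by Qc4; b2: attacked by Nd3.
White has no legal moves → checkmate.

yes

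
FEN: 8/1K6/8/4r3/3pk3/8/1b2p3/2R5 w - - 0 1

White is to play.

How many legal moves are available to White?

22

White to move; king on b7.
In check: no.
Legal moves: Kc8, Kb8, Ka8, Kc7, Ka7, Kc6, Kb6, Ka6, Rc8, Rc7, Rc6, Rc5, Rc4, Rc3, Rc2, Rh1, Rg1, Rf1, Re1, Rd1, Rb1, Ra1.
Count: 22.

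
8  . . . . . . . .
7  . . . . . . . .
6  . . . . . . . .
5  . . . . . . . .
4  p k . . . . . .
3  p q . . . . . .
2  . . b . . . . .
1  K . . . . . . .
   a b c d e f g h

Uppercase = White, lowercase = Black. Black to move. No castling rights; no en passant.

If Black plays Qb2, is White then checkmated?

After Qb2: white king on a1; in check: yes, from the black queen on b2.
King squares — b1: attacked by Qb2; a2: attacked by Qb2; b2: attacked by Pa3.
White has no legal moves → checkmate.

yes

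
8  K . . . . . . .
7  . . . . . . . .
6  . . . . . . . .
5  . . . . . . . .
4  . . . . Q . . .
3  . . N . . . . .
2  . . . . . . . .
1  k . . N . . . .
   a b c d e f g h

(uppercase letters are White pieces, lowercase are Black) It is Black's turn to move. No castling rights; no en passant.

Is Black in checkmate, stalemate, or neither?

Black to move; black king on a1.
In check: no.
King squares — b1: attacked by Nc3; a2: attacked by Nc3; b2: attacked by Nd1.
Legal moves for Black: none.
Not in check and no legal moves → stalemate.

stalemate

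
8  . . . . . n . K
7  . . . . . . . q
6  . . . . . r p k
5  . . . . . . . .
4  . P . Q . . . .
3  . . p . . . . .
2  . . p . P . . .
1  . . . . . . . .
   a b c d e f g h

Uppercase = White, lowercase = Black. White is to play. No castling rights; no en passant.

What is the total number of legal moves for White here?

0

White to move; king on h8.
In check: yes, from the black queen on h7.
Legal moves: none.
Count: 0.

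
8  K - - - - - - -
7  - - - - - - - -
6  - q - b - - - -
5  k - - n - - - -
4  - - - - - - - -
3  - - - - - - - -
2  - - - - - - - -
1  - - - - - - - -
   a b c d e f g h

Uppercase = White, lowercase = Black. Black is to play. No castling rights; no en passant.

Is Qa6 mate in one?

yes

After Qa6: white king on a8; in check: yes, from the black queen on a6.
King squares — a7: attacked by Qa6; b7: attacked by Qa6; b8: attacked by Bd6.
White has no legal moves → checkmate.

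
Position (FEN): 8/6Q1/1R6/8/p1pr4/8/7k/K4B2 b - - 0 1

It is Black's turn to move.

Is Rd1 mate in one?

no

After Rd1: white king on a1; in check: yes, from the black rook on d1.
White has 3 legal replies: Kb2, Ka2, Rb1.
In check but a legal move exists → not checkmate.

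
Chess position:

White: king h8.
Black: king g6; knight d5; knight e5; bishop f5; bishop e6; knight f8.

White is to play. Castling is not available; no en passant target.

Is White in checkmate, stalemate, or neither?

White to move; white king on h8.
In check: no.
King squares — g7: attacked by Kg6; h7: attacked by Kg6; g8: attacked by Be6.
Legal moves for White: none.
Not in check and no legal moves → stalemate.

stalemate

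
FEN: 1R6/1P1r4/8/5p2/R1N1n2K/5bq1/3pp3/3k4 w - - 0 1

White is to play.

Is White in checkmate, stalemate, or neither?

White to move; white king on h4.
In check: yes, from the black queen on g3.
King squares — g3: attacked by Ne4; h3: attacked by Qg3; g4: attacked by Bf3; g5: attacked by Qg3; h5: attacked by Bf3.
Legal moves for White: none.
In check with no legal moves → checkmate.

checkmate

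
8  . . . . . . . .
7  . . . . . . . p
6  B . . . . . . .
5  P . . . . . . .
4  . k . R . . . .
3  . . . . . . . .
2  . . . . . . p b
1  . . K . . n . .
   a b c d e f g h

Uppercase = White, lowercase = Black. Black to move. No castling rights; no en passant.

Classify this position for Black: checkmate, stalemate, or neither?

Black to move; black king on b4.
In check: yes, from the white rook on d4.
Legal moves for Black: Kc5, Kxa5, Kc3, Kb3, Ka3.
Black is in check but has 5 legal moves → neither.

neither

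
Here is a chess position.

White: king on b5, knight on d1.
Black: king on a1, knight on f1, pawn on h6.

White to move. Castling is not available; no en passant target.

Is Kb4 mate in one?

no

After Kb4: black king on a1; in check: no.
Black is not in check, so this cannot be checkmate.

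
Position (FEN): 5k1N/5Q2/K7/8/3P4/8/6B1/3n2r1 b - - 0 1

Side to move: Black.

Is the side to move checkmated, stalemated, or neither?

checkmate

Black to move; black king on f8.
In check: yes, from the white queen on f7.
King squares — e7: attacked by Qf7; f7: attacked by Nh8; g7: attacked by Qf7; e8: attacked by Qf7; g8: attacked by Qf7.
Legal moves for Black: none.
In check with no legal moves → checkmate.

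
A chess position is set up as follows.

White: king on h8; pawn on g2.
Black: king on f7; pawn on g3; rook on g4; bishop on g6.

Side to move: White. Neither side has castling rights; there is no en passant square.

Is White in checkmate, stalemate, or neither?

White to move; white king on h8.
In check: no.
King squares — g7: attacked by Kf7; h7: attacked by Bg6; g8: attacked by Kf7.
Legal moves for White: none.
Not in check and no legal moves → stalemate.

stalemate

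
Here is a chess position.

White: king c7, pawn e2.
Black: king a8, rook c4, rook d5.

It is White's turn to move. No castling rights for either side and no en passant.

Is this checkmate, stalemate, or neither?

White to move; white king on c7.
In check: yes, from the black rook on c4.
King squares — b6: available; c6: attacked by Rc4; d6: attacked by Rd5; b7: attacked by Ka8; d7: attacked by Rd5; b8: attacked by Ka8; c8: attacked by Rc4; d8: attacked by Rd5.
Legal moves for White: Kb6.
White is in check but has 1 legal move → neither.

neither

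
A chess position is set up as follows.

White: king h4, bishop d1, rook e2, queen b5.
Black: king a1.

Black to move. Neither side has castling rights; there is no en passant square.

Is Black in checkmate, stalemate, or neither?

stalemate

Black to move; black king on a1.
In check: no.
King squares — b1: attacked by Qb5; a2: attacked by Re2; b2: attacked by Re2.
Legal moves for Black: none.
Not in check and no legal moves → stalemate.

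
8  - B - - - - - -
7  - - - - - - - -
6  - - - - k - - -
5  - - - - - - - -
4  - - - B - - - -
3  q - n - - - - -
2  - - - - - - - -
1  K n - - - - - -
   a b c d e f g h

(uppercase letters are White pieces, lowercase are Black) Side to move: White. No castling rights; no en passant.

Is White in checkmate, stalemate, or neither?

White to move; white king on a1.
In check: yes, from the black queen on a3.
King squares — b1: attacked by Nc3; a2: attacked by Qa3; b2: attacked by Qa3.
Legal moves for White: none.
In check with no legal moves → checkmate.

checkmate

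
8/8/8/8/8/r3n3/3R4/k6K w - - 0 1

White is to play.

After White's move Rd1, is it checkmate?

no

After Rd1: black king on a1; in check: yes, from the white rook on d1.
Black has 3 legal replies: Kb2, Ka2, Nxd1.
In check but a legal move exists → not checkmate.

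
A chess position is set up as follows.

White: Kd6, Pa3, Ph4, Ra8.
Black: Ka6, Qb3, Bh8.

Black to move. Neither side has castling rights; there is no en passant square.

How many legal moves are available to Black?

Black to move; king on a6.
In check: yes, from the white rook on a8.
Legal moves: Kb7, Kb6, Kb5.
Count: 3.

3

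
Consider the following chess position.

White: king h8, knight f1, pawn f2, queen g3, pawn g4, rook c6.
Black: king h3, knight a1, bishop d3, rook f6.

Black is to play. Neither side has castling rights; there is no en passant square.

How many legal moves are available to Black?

0

Black to move; king on h3.
In check: yes, from the white queen on g3.
Legal moves: none.
Count: 0.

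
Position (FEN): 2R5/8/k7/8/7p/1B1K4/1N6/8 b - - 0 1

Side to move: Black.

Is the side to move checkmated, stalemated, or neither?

neither

Black to move; black king on a6.
In check: no.
Legal moves for Black: Kb7, Ka7, Kb6, Kb5, Ka5, h3.
Black has 6 legal moves and is not in check → neither.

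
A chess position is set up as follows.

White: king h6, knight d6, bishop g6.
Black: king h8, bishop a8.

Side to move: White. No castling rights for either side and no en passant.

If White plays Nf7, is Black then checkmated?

no

After Nf7: black king on h8; in check: yes, from the white knight on f7.
Black has 1 legal reply: Kg8.
In check but a legal move exists → not checkmate.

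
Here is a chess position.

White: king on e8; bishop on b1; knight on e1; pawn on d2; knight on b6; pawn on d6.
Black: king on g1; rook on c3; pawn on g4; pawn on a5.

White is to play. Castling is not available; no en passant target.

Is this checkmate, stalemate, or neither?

White to move; white king on e8.
In check: no.
Legal moves for White include: Kf8, Kd8, Kf7, Ke7, Kd7, Nc8, Na8, Nd7, Nd5, Nc4, Na4, Nf3+, Nd3, Ng2, Nc2, Bh7, Bg6, Bf5, ... (list truncated; more exist).
White has legal moves and is not in check → neither.

neither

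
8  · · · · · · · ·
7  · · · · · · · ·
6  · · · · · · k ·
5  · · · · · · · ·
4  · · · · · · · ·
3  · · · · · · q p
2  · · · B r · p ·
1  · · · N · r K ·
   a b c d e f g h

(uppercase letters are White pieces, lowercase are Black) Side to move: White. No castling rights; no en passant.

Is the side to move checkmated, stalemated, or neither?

checkmate

White to move; white king on g1.
In check: yes, from the black rook on f1.
King squares — f1: attacked by Pg2; h1: attacked by Rf1; f2: attacked by Rf1; g2: attacked by Re2; h2: attacked by Qg3.
Legal moves for White: none.
In check with no legal moves → checkmate.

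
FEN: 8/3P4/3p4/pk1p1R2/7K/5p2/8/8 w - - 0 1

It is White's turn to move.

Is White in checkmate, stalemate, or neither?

White to move; white king on h4.
In check: no.
Legal moves for White: Rf8, Rf7, Rf6, Rh5, Rg5, Re5, Rxd5+, Rf4, Rxf3, Kh5, Kg5, Kg4, Kh3, Kg3, d8=Q, d8=R, d8=B, d8=N.
White has 18 legal moves and is not in check → neither.

neither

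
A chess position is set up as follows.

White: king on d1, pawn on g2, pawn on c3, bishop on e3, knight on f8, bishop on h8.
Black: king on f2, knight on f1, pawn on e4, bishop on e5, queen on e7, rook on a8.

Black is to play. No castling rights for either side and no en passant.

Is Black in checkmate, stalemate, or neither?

neither

Black to move; black king on f2.
In check: yes, from the white bishop on e3.
Legal moves for Black: Kg3, Kxe3, Kxg2, Nxe3+.
Black is in check but has 4 legal moves → neither.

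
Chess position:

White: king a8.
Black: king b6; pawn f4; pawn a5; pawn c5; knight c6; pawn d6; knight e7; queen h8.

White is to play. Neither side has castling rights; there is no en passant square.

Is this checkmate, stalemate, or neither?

checkmate

White to move; white king on a8.
In check: yes, from the black queen on h8.
King squares — a7: attacked by Kb6; b7: attacked by Kb6; b8: attacked by Nc6.
Legal moves for White: none.
In check with no legal moves → checkmate.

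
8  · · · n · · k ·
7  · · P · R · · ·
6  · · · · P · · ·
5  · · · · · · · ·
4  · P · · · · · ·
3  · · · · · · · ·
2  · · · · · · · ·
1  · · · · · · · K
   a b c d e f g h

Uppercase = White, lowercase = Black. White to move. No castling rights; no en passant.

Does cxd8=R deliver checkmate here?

yes

After cxd8=R: black king on g8; in check: yes, from the white rook on d8.
King squares — f7: attacked by Pe6; g7: attacked by Re7; h7: attacked by Re7; f8: attacked by Rd8; h8: attacked by Rd8.
Black has no legal moves → checkmate.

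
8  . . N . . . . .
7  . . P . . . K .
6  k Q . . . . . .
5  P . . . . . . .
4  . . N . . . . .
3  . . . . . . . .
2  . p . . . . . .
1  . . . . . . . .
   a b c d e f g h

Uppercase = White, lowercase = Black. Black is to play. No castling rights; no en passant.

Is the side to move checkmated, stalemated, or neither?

checkmate

Black to move; black king on a6.
In check: yes, from the white queen on b6.
King squares — a5: attacked by Nc4; b5: attacked by Qb6; b6: attacked by Nc4; a7: attacked by Qb6; b7: attacked by Qb6.
Legal moves for Black: none.
In check with no legal moves → checkmate.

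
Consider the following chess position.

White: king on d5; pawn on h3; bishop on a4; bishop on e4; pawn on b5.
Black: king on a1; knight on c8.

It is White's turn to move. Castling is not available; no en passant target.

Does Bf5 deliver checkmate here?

no

After Bf5: black king on a1; in check: no.
Black is not in check, so this cannot be checkmate.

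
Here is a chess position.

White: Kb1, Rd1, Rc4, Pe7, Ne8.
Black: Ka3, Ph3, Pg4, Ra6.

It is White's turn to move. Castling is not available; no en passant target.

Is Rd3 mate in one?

After Rd3: black king on a3; in check: yes, from the white rook on d3.
King squares — a2: attacked by Kb1; b2: attacked by Kb1; b3: attacked by Rd3; a4: attacked by Rc4; b4: attacked by Rc4.
Black has no legal moves → checkmate.

yes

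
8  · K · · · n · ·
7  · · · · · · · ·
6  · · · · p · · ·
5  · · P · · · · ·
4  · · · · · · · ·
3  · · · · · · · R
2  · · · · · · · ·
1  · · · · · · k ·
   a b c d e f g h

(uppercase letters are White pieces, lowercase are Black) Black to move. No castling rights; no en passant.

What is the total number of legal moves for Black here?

Black to move; king on g1.
In check: no.
Legal moves: Nh7, Nd7+, Ng6, Kg2, Kf2, Kf1, e5.
Count: 7.

7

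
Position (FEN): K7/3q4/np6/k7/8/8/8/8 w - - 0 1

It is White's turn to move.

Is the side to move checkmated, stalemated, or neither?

stalemate

White to move; white king on a8.
In check: no.
King squares — a7: attacked by Qd7; b7: attacked by Qd7; b8: attacked by Na6.
Legal moves for White: none.
Not in check and no legal moves → stalemate.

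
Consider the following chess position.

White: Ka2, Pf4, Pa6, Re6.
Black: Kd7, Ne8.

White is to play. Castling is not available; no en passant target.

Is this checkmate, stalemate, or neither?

White to move; white king on a2.
In check: no.
Legal moves for White include: Rxe8, Re7+, Rh6, Rg6, Rf6, Rd6+, Rc6, Rb6, Re5, Re4, Re3, Re2, Re1, Kb3, Ka3, Kb2, Kb1, Ka1, ... (list truncated; more exist).
White has legal moves and is not in check → neither.

neither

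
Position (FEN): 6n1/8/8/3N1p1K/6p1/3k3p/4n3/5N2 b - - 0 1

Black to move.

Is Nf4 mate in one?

After Nf4: white king on h5; in check: yes, from the black knight on f4.
White has 3 legal replies: Kg5, Kh4, Nxf4+.
In check but a legal move exists → not checkmate.

no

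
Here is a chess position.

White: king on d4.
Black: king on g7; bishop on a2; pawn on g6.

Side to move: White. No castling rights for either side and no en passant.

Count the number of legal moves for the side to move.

6

White to move; king on d4.
In check: no.
Legal moves: Ke5, Kc5, Ke4, Ke3, Kd3, Kc3.
Count: 6.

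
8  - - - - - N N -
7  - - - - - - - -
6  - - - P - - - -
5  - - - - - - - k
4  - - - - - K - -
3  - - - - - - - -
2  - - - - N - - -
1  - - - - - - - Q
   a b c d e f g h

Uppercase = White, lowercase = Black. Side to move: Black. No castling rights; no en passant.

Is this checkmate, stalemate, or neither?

checkmate

Black to move; black king on h5.
In check: yes, from the white queen on h1.
King squares — g4: attacked by Kf4; h4: attacked by Qh1; g5: attacked by Kf4; g6: attacked by Nf8; h6: attacked by Qh1.
Legal moves for Black: none.
In check with no legal moves → checkmate.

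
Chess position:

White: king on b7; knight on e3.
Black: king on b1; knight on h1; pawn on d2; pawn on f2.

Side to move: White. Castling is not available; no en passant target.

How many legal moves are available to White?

16

White to move; king on b7.
In check: no.
Legal moves: Kc8, Kb8, Ka8, Kc7, Ka7, Kc6, Kb6, Ka6, Nf5, Nd5, Ng4, Nc4, Ng2, Nc2, Nf1, Nd1.
Count: 16.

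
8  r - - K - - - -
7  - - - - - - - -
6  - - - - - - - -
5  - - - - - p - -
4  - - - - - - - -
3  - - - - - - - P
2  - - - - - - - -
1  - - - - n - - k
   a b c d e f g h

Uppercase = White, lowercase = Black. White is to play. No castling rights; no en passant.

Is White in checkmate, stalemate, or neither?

White to move; white king on d8.
In check: yes, from the black rook on a8.
Legal moves for White: Ke7, Kd7, Kc7.
White is in check but has 3 legal moves → neither.

neither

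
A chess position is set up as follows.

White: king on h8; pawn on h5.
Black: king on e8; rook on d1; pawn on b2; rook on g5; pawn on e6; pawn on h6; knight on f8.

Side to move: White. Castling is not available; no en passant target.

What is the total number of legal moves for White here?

White to move; king on h8.
In check: no.
Legal moves: none.
Count: 0.

0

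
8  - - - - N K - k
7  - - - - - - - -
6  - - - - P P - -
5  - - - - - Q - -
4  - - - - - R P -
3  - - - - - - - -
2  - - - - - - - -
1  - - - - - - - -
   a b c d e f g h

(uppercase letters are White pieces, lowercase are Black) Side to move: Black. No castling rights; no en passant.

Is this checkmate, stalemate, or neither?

stalemate

Black to move; black king on h8.
In check: no.
King squares — g7: attacked by Pf6; h7: attacked by Qf5; g8: attacked by Kf8.
Legal moves for Black: none.
Not in check and no legal moves → stalemate.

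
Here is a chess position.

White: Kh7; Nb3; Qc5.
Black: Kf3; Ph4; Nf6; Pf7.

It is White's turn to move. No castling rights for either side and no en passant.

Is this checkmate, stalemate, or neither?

neither

White to move; white king on h7.
In check: yes, from the black knight on f6.
King squares — g6: attacked by Pf7; h6: available; g7: available; g8: attacked by Nf6; h8: available.
Legal moves for White: Kh8, Kg7, Kh6.
White is in check but has 3 legal moves → neither.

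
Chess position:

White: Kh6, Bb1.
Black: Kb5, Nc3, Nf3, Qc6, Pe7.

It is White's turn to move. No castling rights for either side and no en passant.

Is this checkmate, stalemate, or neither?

White to move; white king on h6.
In check: yes, from the black queen on c6.
Legal moves for White: Kh7, Kg7, Kh5, Bg6.
White is in check but has 4 legal moves → neither.

neither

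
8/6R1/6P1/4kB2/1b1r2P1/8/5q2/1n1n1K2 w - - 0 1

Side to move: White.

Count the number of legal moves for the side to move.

White to move; king on f1.
In check: yes, from the black queen on f2.
Legal moves: none.
Count: 0.

0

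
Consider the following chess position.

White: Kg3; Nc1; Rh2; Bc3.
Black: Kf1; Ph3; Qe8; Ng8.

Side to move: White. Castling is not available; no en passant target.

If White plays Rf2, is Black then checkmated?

After Rf2: black king on f1; in check: yes, from the white rook on f2.
Black has 1 legal reply: Kg1.
In check but a legal move exists → not checkmate.

no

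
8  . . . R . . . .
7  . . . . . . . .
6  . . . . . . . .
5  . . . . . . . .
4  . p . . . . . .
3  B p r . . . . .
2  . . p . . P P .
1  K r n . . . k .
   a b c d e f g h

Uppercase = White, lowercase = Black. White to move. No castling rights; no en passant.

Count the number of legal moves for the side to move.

White to move; king on a1.
In check: yes, from the black rook on b1.
Legal moves: none.
Count: 0.

0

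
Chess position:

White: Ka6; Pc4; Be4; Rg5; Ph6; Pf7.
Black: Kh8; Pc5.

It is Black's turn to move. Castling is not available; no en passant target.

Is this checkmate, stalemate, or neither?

stalemate

Black to move; black king on h8.
In check: no.
King squares — g7: attacked by Rg5; h7: attacked by Be4; g8: attacked by Rg5.
Legal moves for Black: none.
Not in check and no legal moves → stalemate.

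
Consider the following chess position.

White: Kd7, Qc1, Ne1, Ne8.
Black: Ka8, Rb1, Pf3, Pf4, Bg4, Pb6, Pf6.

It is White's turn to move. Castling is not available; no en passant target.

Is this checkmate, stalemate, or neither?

neither

White to move; white king on d7.
In check: yes, from the black bishop on g4.
Legal moves for White: Kd8, Ke7, Kc7, Kd6, Kc6.
White is in check but has 5 legal moves → neither.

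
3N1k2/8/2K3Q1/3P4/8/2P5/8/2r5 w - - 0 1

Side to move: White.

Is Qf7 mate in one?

After Qf7: black king on f8; in check: yes, from the white queen on f7.
King squares — e7: attacked by Qf7; f7: attacked by Nd8; g7: attacked by Qf7; e8: attacked by Qf7; g8: attacked by Qf7.
Black has no legal moves → checkmate.

yes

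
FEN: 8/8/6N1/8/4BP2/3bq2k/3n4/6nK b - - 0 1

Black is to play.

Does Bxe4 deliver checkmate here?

yes

After Bxe4: white king on h1; in check: yes, from the black bishop on e4.
King squares — g1: attacked by Qe3; g2: attacked by Kh3; h2: attacked by Kh3.
White has no legal moves → checkmate.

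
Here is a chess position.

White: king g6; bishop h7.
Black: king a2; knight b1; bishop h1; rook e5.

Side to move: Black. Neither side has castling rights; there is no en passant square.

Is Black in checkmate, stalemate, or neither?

Black to move; black king on a2.
In check: no.
Legal moves for Black include: Re8, Re7, Re6+, Rh5, Rg5+, Rf5, Rd5, Rc5, Rb5, Ra5, Re4, Re3, Re2, Re1, Kb3, Ka3, Kb2, Ka1, ... (list truncated; more exist).
Black has legal moves and is not in check → neither.

neither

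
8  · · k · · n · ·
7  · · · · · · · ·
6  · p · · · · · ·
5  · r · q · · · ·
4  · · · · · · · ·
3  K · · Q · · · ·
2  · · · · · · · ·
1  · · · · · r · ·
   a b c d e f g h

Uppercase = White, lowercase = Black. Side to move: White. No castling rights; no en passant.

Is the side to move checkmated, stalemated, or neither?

neither

White to move; white king on a3.
In check: no.
Legal moves for White include: Qh7, Qg6, Qf5+, Qxd5, Qxb5, Qe4, Qd4, Qc4+, Qh3+, Qg3, Qf3, Qe3, Qc3+, Qb3, Qe2, Qd2, Qc2+, Qxf1, ... (list truncated; more exist).
White has legal moves and is not in check → neither.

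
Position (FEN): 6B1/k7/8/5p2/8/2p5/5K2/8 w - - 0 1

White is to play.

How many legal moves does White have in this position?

15

White to move; king on f2.
In check: no.
Legal moves: Bh7, Bf7, Be6, Bd5, Bc4, Bb3, Ba2, Kg3, Kf3, Ke3, Kg2, Ke2, Kg1, Kf1, Ke1.
Count: 15.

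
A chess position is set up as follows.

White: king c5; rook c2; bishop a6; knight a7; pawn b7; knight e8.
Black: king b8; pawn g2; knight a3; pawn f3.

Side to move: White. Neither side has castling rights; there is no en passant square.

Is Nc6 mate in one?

yes

After Nc6: black king on b8; in check: yes, from the white knight on c6.
King squares — a7: attacked by Nc6; b7: attacked by Ba6; c7: attacked by Ne8; a8: attacked by Pb7; c8: attacked by Pb7.
Black has no legal moves → checkmate.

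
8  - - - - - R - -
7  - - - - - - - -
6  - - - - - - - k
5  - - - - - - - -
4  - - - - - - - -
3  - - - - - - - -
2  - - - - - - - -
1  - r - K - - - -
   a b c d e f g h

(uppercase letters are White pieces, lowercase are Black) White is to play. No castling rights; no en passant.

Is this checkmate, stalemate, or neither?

White to move; white king on d1.
In check: yes, from the black rook on b1.
Legal moves for White: Ke2, Kd2, Kc2.
White is in check but has 3 legal moves → neither.

neither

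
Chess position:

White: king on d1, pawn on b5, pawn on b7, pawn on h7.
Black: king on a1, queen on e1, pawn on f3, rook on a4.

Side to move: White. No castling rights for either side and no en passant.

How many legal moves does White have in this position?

White to move; king on d1.
In check: yes, from the black queen on e1.
Legal moves: Kc2, Kxe1.
Count: 2.

2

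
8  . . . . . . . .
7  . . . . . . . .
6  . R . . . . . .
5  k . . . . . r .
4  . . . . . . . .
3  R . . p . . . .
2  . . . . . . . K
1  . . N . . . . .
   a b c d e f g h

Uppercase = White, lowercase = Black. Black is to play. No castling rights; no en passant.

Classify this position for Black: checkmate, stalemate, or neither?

neither

Black to move; black king on a5.
In check: yes, from the white rook on a3.
Legal moves for Black: Kxb6.
Black is in check but has 1 legal move → neither.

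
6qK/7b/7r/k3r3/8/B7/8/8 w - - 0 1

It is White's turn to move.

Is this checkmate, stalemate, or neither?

White to move; white king on h8.
In check: yes, from the black queen on g8.
King squares — g7: attacked by Qg8; h7: attacked by Rh6; g8: attacked by Bh7.
Legal moves for White: none.
In check with no legal moves → checkmate.

checkmate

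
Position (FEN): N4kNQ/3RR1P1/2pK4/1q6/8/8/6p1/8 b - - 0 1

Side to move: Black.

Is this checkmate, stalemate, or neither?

Black to move; black king on f8.
In check: yes, from the white pawn on g7.
King squares — e7: attacked by Kd6; f7: attacked by Re7; g7: attacked by Re7; e8: attacked by Re7; g8: attacked by Qh8.
Legal moves for Black: none.
In check with no legal moves → checkmate.

checkmate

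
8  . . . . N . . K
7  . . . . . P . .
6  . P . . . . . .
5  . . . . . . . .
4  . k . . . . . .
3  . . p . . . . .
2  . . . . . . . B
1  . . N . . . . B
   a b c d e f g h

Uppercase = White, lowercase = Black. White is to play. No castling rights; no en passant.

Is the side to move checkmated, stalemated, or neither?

White to move; white king on h8.
In check: no.
Legal moves for White include: Kg8, Kh7, Kg7, Ng7, Nc7, Nf6, Nd6, Bb8, Bc7, Bd6+, Be5, Bf4, Bg3, Bg1, Ba8, Bb7, Bc6, Bd5, ... (list truncated; more exist).
White has legal moves and is not in check → neither.

neither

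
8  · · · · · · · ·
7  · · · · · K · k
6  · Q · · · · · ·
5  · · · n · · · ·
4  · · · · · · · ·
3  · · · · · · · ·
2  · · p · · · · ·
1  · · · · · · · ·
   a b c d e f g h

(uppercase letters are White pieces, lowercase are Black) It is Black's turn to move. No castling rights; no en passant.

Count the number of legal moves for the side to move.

Black to move; king on h7.
In check: no.
Legal moves: Kh8, Ne7, Nc7, Nf6, Nxb6, Nf4, Nb4, Ne3, Nc3, c1=Q, c1=R, c1=B, c1=N.
Count: 13.

13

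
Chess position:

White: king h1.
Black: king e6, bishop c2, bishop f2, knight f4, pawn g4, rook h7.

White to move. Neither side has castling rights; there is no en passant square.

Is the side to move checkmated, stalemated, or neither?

White to move; white king on h1.
In check: yes, from the black rook on h7.
King squares — g1: attacked by Bf2; g2: attacked by Nf4; h2: attacked by Rh7.
Legal moves for White: none.
In check with no legal moves → checkmate.

checkmate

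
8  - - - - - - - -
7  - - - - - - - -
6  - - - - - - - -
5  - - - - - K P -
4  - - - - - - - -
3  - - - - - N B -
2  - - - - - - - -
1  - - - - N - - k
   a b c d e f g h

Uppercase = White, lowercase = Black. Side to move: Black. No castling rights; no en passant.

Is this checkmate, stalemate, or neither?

stalemate

Black to move; black king on h1.
In check: no.
King squares — g1: attacked by Nf3; g2: attacked by Ne1; h2: attacked by Nf3.
Legal moves for Black: none.
Not in check and no legal moves → stalemate.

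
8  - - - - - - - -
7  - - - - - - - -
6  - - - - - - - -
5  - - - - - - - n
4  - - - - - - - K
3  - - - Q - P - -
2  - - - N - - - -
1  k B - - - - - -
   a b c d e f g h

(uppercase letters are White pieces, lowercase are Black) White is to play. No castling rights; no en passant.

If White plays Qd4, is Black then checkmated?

After Qd4: black king on a1; in check: yes, from the white queen on d4.
King squares — b1: attacked by Nd2; a2: attacked by Bb1; b2: attacked by Qd4.
Black has no legal moves → checkmate.

yes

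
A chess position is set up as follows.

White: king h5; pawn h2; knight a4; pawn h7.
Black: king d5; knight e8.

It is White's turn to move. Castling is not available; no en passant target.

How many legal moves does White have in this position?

15

White to move; king on h5.
In check: no.
Legal moves: Kh6, Kg6, Kg5, Kh4, Kg4, Nb6+, Nc5, Nc3+, Nb2, h8=Q, h8=R, h8=B, h8=N, h3, h4.
Count: 15.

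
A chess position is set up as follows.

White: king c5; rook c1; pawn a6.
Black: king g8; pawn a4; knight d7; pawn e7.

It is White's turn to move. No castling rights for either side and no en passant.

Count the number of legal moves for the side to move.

6

White to move; king on c5.
In check: yes, from the black knight on d7.
Legal moves: Kc6, Kd5, Kb5, Kd4, Kc4, Kb4.
Count: 6.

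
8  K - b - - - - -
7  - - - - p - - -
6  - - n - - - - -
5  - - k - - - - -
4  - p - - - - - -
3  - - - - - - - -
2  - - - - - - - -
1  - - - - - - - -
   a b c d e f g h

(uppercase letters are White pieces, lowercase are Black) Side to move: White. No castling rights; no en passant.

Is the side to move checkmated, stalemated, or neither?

White to move; white king on a8.
In check: no.
King squares — a7: attacked by Nc6; b7: attacked by Bc8; b8: attacked by Nc6.
Legal moves for White: none.
Not in check and no legal moves → stalemate.

stalemate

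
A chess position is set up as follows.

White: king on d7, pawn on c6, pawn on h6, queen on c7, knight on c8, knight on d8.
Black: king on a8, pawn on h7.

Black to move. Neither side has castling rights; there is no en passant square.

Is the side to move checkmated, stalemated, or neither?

stalemate

Black to move; black king on a8.
In check: no.
King squares — a7: attacked by Qc7; b7: attacked by Pc6; b8: attacked by Qc7.
Legal moves for Black: none.
Not in check and no legal moves → stalemate.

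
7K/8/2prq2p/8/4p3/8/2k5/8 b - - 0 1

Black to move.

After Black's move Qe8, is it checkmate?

no

After Qe8: white king on h8; in check: yes, from the black queen on e8.
White has 2 legal replies: Kh7, Kg7.
In check but a legal move exists → not checkmate.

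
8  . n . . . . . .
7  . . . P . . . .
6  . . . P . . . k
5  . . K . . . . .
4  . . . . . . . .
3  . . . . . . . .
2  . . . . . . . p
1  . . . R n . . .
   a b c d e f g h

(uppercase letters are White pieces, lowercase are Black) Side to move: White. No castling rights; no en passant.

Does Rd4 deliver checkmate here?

no

After Rd4: black king on h6; in check: no.
Black is not in check, so this cannot be checkmate.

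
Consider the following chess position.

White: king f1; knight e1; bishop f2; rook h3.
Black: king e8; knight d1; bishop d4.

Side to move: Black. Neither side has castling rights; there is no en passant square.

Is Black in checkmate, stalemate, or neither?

Black to move; black king on e8.
In check: no.
Legal moves for Black include: Kf8, Kd8, Kf7, Ke7, Kd7, Bh8, Bg7, Ba7, Bf6, Bb6, Be5, Bc5, Be3, Bc3, Bxf2, Bb2, Ba1, Ne3+, ... (list truncated; more exist).
Black has legal moves and is not in check → neither.

neither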